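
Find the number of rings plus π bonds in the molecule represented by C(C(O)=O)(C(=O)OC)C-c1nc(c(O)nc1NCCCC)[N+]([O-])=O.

Molecular formula from the SMILES: C13H18N4O7.
DoU = (2C + 2 + N − H − X)/2 = (2·13 + 2 + 4 − 18 − 0)/2 = 14/2 = 7.
(Structurally: 1 ring(s) + 6 π bond(s) = 7.)

7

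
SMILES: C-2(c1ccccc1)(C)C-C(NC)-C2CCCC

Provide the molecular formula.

C16H25N

Heavy atoms from the SMILES: 16 C, 1 N.
Implicit hydrogens by atom environment:
  5 × C (aromatic): 1 H each → 5
  4 × C: 2 H each → 8
  3 × C: 3 H each → 9
  2 × C: 1 H each → 2
  1 × C: no H
  1 × C (aromatic): no H
  1 × N: 1 H
  Total hydrogens = 25.
Molecular formula: C16H25N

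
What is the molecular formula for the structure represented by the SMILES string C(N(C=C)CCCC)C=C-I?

C9H16IN

Heavy atoms from the SMILES: 9 C, 1 I, 1 N.
Implicit hydrogens by atom environment:
  5 × C: 2 H each → 10
  3 × C: 1 H each → 3
  1 × C: 3 H
  1 × I: no H
  1 × N: no H
  Total hydrogens = 16.
Molecular formula: C9H16IN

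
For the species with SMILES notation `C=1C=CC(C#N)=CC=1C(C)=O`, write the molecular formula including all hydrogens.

Heavy atoms from the SMILES: 9 C, 1 N, 1 O.
Implicit hydrogens by atom environment:
  4 × C (aromatic): 1 H each → 4
  2 × C (aromatic): no H
  2 × C: no H
  1 × C: 3 H
  1 × N: no H
  1 × O: no H
  Total hydrogens = 7.
Molecular formula: C9H7NO

C9H7NO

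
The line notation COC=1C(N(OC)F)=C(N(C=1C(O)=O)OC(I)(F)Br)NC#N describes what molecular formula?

C9H8BrF2IN4O5

Heavy atoms from the SMILES: 1 Br, 9 C, 2 F, 1 I, 4 N, 5 O.
Implicit hydrogens by atom environment:
  4 × C (aromatic): no H
  4 × O: no H
  3 × C: no H
  2 × C: 3 H each → 6
  2 × F: no H
  2 × N: no H
  1 × Br: no H
  1 × I: no H
  1 × N: 1 H
  1 × N (aromatic): no H
  1 × O: 1 H
  Total hydrogens = 8.
Molecular formula: C9H8BrF2IN4O5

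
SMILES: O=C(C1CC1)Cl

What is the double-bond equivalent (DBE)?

2

Molecular formula from the SMILES: C4H5ClO.
DoU = (2C + 2 + N − H − X)/2 = (2·4 + 2 + 0 − 5 − 1)/2 = 4/2 = 2.
(Structurally: 1 ring(s) + 1 π bond(s) = 2.)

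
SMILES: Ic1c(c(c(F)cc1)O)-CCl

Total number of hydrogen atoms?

5

Hydrogens are implicit in SMILES; fill each atom to its normal valence:
  4 × C (aromatic): no H
  2 × C (aromatic): 1 H each → 2
  1 × C: 2 H
  1 × Cl: no H
  1 × F: no H
  1 × I: no H
  1 × O: 1 H
  Total hydrogens = 5.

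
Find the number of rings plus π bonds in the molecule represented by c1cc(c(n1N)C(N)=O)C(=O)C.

5

Molecular formula from the SMILES: C7H9N3O2.
DoU = (2C + 2 + N − H − X)/2 = (2·7 + 2 + 3 − 9 − 0)/2 = 10/2 = 5.
(Structurally: 1 ring(s) + 4 π bond(s) = 5.)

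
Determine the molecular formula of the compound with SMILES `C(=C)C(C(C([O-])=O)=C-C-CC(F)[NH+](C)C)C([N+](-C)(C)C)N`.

Heavy atoms from the SMILES: 15 C, 1 F, 3 N, 2 O.
Implicit hydrogens by atom environment:
  5 × C: 3 H each → 15
  5 × C: 1 H each → 5
  3 × C: 2 H each → 6
  2 × C: no H
  1 × F: no H
  1 × N: 2 H
  1 × N (charge +1): 1 H
  1 × N (charge +1): no H
  1 × O: no H
  1 × O (charge -1): no H
  Total hydrogens = 29.
Net charge +1.
Molecular formula: C15H29FN3O2+

C15H29FN3O2+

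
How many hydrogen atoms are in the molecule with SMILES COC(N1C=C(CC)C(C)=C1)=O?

Hydrogens are implicit in SMILES; fill each atom to its normal valence:
  3 × C: 3 H each → 9
  2 × C (aromatic): 1 H each → 2
  2 × C (aromatic): no H
  2 × O: no H
  1 × C: 2 H
  1 × C: no H
  1 × N (aromatic): no H
  Total hydrogens = 13.

13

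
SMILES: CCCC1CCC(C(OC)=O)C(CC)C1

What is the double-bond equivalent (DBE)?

2

Molecular formula from the SMILES: C13H24O2.
DoU = (2C + 2 + N − H − X)/2 = (2·13 + 2 + 0 − 24 − 0)/2 = 4/2 = 2.
(Structurally: 1 ring(s) + 1 π bond(s) = 2.)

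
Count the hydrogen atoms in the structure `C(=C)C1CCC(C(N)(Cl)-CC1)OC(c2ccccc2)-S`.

22

Hydrogens are implicit in SMILES; fill each atom to its normal valence:
  5 × C: 2 H each → 10
  5 × C (aromatic): 1 H each → 5
  4 × C: 1 H each → 4
  1 × C: no H
  1 × C (aromatic): no H
  1 × Cl: no H
  1 × N: 2 H
  1 × O: no H
  1 × S: 1 H
  Total hydrogens = 22.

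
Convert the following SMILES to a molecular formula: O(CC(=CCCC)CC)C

C9H18O

Heavy atoms from the SMILES: 9 C, 1 O.
Implicit hydrogens by atom environment:
  4 × C: 2 H each → 8
  3 × C: 3 H each → 9
  1 × C: 1 H
  1 × C: no H
  1 × O: no H
  Total hydrogens = 18.
Molecular formula: C9H18O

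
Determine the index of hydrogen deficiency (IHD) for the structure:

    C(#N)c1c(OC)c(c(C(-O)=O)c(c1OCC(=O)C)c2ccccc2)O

Molecular formula from the SMILES: C18H15NO6.
DoU = (2C + 2 + N − H − X)/2 = (2·18 + 2 + 1 − 15 − 0)/2 = 24/2 = 12.
(Structurally: 2 ring(s) + 10 π bond(s) = 12.)

12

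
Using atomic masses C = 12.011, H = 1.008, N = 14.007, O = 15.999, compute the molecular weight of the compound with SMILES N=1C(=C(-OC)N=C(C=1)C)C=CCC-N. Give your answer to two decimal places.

193.25

Molecular formula: C10H15N3O.
M = 10×12.011 + 15×1.008 + 3×14.007 + 1×15.999 = 193.25 g/mol.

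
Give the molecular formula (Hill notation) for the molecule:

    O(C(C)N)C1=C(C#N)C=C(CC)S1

C9H12N2OS

Heavy atoms from the SMILES: 9 C, 2 N, 1 O, 1 S.
Implicit hydrogens by atom environment:
  3 × C (aromatic): no H
  2 × C: 3 H each → 6
  1 × C: 2 H
  1 × C (aromatic): 1 H
  1 × C: 1 H
  1 × C: no H
  1 × N: 2 H
  1 × N: no H
  1 × O: no H
  1 × S (aromatic): no H
  Total hydrogens = 12.
Molecular formula: C9H12N2OS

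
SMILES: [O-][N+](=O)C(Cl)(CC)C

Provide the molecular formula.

Heavy atoms from the SMILES: 4 C, 1 Cl, 1 N, 2 O.
Implicit hydrogens by atom environment:
  2 × C: 3 H each → 6
  1 × C: 2 H
  1 × C: no H
  1 × Cl: no H
  1 × N (charge +1): no H
  1 × O: no H
  1 × O (charge -1): no H
  Total hydrogens = 8.
Molecular formula: C4H8ClNO2

C4H8ClNO2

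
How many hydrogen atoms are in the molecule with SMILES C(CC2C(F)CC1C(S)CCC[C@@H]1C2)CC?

25

Hydrogens are implicit in SMILES; fill each atom to its normal valence:
  8 × C: 2 H each → 16
  5 × C: 1 H each → 5
  1 × C: 3 H
  1 × F: no H
  1 × S: 1 H
  Total hydrogens = 25.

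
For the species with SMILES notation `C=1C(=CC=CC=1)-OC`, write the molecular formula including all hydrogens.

C7H8O

Heavy atoms from the SMILES: 7 C, 1 O.
Implicit hydrogens by atom environment:
  5 × C (aromatic): 1 H each → 5
  1 × C: 3 H
  1 × C (aromatic): no H
  1 × O: no H
  Total hydrogens = 8.
Molecular formula: C7H8O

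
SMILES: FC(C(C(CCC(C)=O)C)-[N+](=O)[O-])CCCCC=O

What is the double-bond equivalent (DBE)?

Molecular formula from the SMILES: C13H22FNO4.
DoU = (2C + 2 + N − H − X)/2 = (2·13 + 2 + 1 − 22 − 1)/2 = 6/2 = 3.
(Structurally: 0 ring(s) + 3 π bond(s) = 3.)

3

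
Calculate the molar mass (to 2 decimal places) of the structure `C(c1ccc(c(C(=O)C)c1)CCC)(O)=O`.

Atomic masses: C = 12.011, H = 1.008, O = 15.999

Molecular formula: C12H14O3.
M = 12×12.011 + 14×1.008 + 3×15.999 = 206.24 g/mol.

206.24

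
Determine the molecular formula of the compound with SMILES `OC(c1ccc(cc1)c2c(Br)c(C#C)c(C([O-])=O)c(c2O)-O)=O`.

Heavy atoms from the SMILES: 1 Br, 16 C, 6 O.
Implicit hydrogens by atom environment:
  8 × C (aromatic): no H
  4 × C (aromatic): 1 H each → 4
  3 × C: no H
  3 × O: 1 H each → 3
  2 × O: no H
  1 × Br: no H
  1 × C: 1 H
  1 × O (charge -1): no H
  Total hydrogens = 8.
Net charge -1.
Molecular formula: C16H8BrO6-

C16H8BrO6-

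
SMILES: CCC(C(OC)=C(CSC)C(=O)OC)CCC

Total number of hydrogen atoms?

Hydrogens are implicit in SMILES; fill each atom to its normal valence:
  5 × C: 3 H each → 15
  4 × C: 2 H each → 8
  3 × C: no H
  3 × O: no H
  1 × C: 1 H
  1 × S: no H
  Total hydrogens = 24.

24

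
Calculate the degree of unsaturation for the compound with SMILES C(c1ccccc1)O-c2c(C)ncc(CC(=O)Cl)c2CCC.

Molecular formula from the SMILES: C18H20ClNO2.
DoU = (2C + 2 + N − H − X)/2 = (2·18 + 2 + 1 − 20 − 1)/2 = 18/2 = 9.
(Structurally: 2 ring(s) + 7 π bond(s) = 9.)

9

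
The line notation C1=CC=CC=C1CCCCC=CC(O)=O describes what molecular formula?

Heavy atoms from the SMILES: 13 C, 2 O.
Implicit hydrogens by atom environment:
  5 × C (aromatic): 1 H each → 5
  4 × C: 2 H each → 8
  2 × C: 1 H each → 2
  1 × C: no H
  1 × C (aromatic): no H
  1 × O: 1 H
  1 × O: no H
  Total hydrogens = 16.
Molecular formula: C13H16O2

C13H16O2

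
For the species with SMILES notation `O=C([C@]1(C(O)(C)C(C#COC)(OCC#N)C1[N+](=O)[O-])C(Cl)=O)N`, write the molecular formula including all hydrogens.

C12H12ClN3O7

Heavy atoms from the SMILES: 12 C, 1 Cl, 3 N, 7 O.
Implicit hydrogens by atom environment:
  8 × C: no H
  5 × O: no H
  2 × C: 3 H each → 6
  1 × C: 2 H
  1 × C: 1 H
  1 × Cl: no H
  1 × N: 2 H
  1 × N: no H
  1 × N (charge +1): no H
  1 × O: 1 H
  1 × O (charge -1): no H
  Total hydrogens = 12.
Molecular formula: C12H12ClN3O7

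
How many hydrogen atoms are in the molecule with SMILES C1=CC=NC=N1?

Hydrogens are implicit in SMILES; fill each atom to its normal valence:
  4 × C (aromatic): 1 H each → 4
  2 × N (aromatic): no H
  Total hydrogens = 4.

4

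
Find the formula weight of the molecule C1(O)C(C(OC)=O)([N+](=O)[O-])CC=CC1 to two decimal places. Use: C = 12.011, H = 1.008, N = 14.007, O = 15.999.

201.18

Molecular formula: C8H11NO5.
M = 8×12.011 + 11×1.008 + 1×14.007 + 5×15.999 = 201.18 g/mol.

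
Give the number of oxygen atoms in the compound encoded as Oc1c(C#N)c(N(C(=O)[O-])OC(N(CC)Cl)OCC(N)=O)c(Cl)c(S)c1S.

6

The symbol for oxygen appears 6 times in the SMILES.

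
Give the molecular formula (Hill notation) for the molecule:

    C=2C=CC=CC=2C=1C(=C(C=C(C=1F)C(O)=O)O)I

C13H8FIO3

Heavy atoms from the SMILES: 13 C, 1 F, 1 I, 3 O.
Implicit hydrogens by atom environment:
  6 × C (aromatic): 1 H each → 6
  6 × C (aromatic): no H
  2 × O: 1 H each → 2
  1 × C: no H
  1 × F: no H
  1 × I: no H
  1 × O: no H
  Total hydrogens = 8.
Molecular formula: C13H8FIO3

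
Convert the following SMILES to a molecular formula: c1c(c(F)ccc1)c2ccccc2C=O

C13H9FO

Heavy atoms from the SMILES: 13 C, 1 F, 1 O.
Implicit hydrogens by atom environment:
  8 × C (aromatic): 1 H each → 8
  4 × C (aromatic): no H
  1 × C: 1 H
  1 × F: no H
  1 × O: no H
  Total hydrogens = 9.
Molecular formula: C13H9FO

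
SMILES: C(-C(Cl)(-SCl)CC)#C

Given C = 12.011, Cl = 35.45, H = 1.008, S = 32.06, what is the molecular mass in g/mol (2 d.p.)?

169.06

Molecular formula: C5H6Cl2S.
M = 5×12.011 + 2×35.45 + 6×1.008 + 1×32.06 = 169.06 g/mol.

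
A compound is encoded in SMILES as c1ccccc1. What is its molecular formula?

Heavy atoms from the SMILES: 6 C.
Implicit hydrogens by atom environment:
  6 × C (aromatic): 1 H each → 6
  Total hydrogens = 6.
Molecular formula: C6H6

C6H6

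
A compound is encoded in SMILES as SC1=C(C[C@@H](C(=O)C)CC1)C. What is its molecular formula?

Heavy atoms from the SMILES: 9 C, 1 O, 1 S.
Implicit hydrogens by atom environment:
  3 × C: 2 H each → 6
  3 × C: no H
  2 × C: 3 H each → 6
  1 × C: 1 H
  1 × O: no H
  1 × S: 1 H
  Total hydrogens = 14.
Molecular formula: C9H14OS

C9H14OS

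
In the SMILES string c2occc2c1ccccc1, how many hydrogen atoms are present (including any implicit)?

Hydrogens are implicit in SMILES; fill each atom to its normal valence:
  8 × C (aromatic): 1 H each → 8
  2 × C (aromatic): no H
  1 × O (aromatic): no H
  Total hydrogens = 8.

8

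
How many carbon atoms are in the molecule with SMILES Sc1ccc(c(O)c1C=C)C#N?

9

The symbol for carbon appears 9 times in the SMILES. Lowercase c denotes aromatic carbon and counts toward C.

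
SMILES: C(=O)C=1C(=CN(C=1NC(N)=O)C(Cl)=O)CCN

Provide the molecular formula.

C9H11ClN4O3

Heavy atoms from the SMILES: 9 C, 1 Cl, 4 N, 3 O.
Implicit hydrogens by atom environment:
  3 × C (aromatic): no H
  3 × O: no H
  2 × C: 2 H each → 4
  2 × C: no H
  2 × N: 2 H each → 4
  1 × C (aromatic): 1 H
  1 × C: 1 H
  1 × Cl: no H
  1 × N: 1 H
  1 × N (aromatic): no H
  Total hydrogens = 11.
Molecular formula: C9H11ClN4O3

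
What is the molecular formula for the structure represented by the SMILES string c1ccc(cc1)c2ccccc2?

Heavy atoms from the SMILES: 12 C.
Implicit hydrogens by atom environment:
  10 × C (aromatic): 1 H each → 10
  2 × C (aromatic): no H
  Total hydrogens = 10.
Molecular formula: C12H10

C12H10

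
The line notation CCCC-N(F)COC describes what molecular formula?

Heavy atoms from the SMILES: 6 C, 1 F, 1 N, 1 O.
Implicit hydrogens by atom environment:
  4 × C: 2 H each → 8
  2 × C: 3 H each → 6
  1 × F: no H
  1 × N: no H
  1 × O: no H
  Total hydrogens = 14.
Molecular formula: C6H14FNO

C6H14FNO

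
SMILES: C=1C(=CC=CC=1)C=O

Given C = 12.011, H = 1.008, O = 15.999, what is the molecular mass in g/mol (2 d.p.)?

106.12

Molecular formula: C7H6O.
M = 7×12.011 + 6×1.008 + 1×15.999 = 106.12 g/mol.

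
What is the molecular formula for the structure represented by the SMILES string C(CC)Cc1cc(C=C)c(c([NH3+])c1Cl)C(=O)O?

C13H17ClNO2+

Heavy atoms from the SMILES: 13 C, 1 Cl, 1 N, 2 O.
Implicit hydrogens by atom environment:
  5 × C (aromatic): no H
  4 × C: 2 H each → 8
  1 × C: 3 H
  1 × C (aromatic): 1 H
  1 × C: 1 H
  1 × C: no H
  1 × Cl: no H
  1 × N (charge +1): 3 H
  1 × O: 1 H
  1 × O: no H
  Total hydrogens = 17.
Net charge +1.
Molecular formula: C13H17ClNO2+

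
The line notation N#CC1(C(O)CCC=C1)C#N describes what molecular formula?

Heavy atoms from the SMILES: 8 C, 2 N, 1 O.
Implicit hydrogens by atom environment:
  3 × C: 1 H each → 3
  3 × C: no H
  2 × C: 2 H each → 4
  2 × N: no H
  1 × O: 1 H
  Total hydrogens = 8.
Molecular formula: C8H8N2O

C8H8N2O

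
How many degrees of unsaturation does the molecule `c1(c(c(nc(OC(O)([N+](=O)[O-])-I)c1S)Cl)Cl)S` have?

Molecular formula from the SMILES: C6H3Cl2IN2O4S2.
DoU = (2C + 2 + N − H − X)/2 = (2·6 + 2 + 2 − 3 − 3)/2 = 10/2 = 5.
(Structurally: 1 ring(s) + 4 π bond(s) = 5.)

5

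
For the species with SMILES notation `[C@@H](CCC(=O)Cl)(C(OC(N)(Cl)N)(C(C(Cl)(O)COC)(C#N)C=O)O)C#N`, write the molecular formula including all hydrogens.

C13H17Cl3N4O6

Heavy atoms from the SMILES: 13 C, 3 Cl, 4 N, 6 O.
Implicit hydrogens by atom environment:
  7 × C: no H
  4 × O: no H
  3 × C: 2 H each → 6
  3 × Cl: no H
  2 × C: 1 H each → 2
  2 × N: 2 H each → 4
  2 × N: no H
  2 × O: 1 H each → 2
  1 × C: 3 H
  Total hydrogens = 17.
Molecular formula: C13H17Cl3N4O6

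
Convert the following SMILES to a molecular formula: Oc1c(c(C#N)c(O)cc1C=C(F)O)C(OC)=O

C11H8FNO5

Heavy atoms from the SMILES: 11 C, 1 F, 1 N, 5 O.
Implicit hydrogens by atom environment:
  5 × C (aromatic): no H
  3 × C: no H
  3 × O: 1 H each → 3
  2 × O: no H
  1 × C: 3 H
  1 × C (aromatic): 1 H
  1 × C: 1 H
  1 × F: no H
  1 × N: no H
  Total hydrogens = 8.
Molecular formula: C11H8FNO5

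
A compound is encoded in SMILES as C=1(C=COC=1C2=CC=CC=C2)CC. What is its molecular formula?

Heavy atoms from the SMILES: 12 C, 1 O.
Implicit hydrogens by atom environment:
  7 × C (aromatic): 1 H each → 7
  3 × C (aromatic): no H
  1 × C: 3 H
  1 × C: 2 H
  1 × O (aromatic): no H
  Total hydrogens = 12.
Molecular formula: C12H12O

C12H12O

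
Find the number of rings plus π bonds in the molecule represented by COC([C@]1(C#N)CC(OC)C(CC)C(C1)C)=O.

Molecular formula from the SMILES: C13H21NO3.
DoU = (2C + 2 + N − H − X)/2 = (2·13 + 2 + 1 − 21 − 0)/2 = 8/2 = 4.
(Structurally: 1 ring(s) + 3 π bond(s) = 4.)

4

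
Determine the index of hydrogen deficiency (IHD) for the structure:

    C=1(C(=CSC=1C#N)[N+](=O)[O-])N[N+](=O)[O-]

Molecular formula from the SMILES: C5H2N4O4S.
DoU = (2C + 2 + N − H − X)/2 = (2·5 + 2 + 4 − 2 − 0)/2 = 14/2 = 7.
(Structurally: 1 ring(s) + 6 π bond(s) = 7.)

7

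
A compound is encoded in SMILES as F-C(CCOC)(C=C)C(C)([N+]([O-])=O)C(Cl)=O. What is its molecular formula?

C9H13ClFNO4

Heavy atoms from the SMILES: 9 C, 1 Cl, 1 F, 1 N, 4 O.
Implicit hydrogens by atom environment:
  3 × C: 2 H each → 6
  3 × C: no H
  3 × O: no H
  2 × C: 3 H each → 6
  1 × C: 1 H
  1 × Cl: no H
  1 × F: no H
  1 × N (charge +1): no H
  1 × O (charge -1): no H
  Total hydrogens = 13.
Molecular formula: C9H13ClFNO4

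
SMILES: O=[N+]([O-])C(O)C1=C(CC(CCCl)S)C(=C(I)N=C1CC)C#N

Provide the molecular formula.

C13H15ClIN3O3S

Heavy atoms from the SMILES: 13 C, 1 Cl, 1 I, 3 N, 3 O, 1 S.
Implicit hydrogens by atom environment:
  5 × C (aromatic): no H
  4 × C: 2 H each → 8
  2 × C: 1 H each → 2
  1 × C: 3 H
  1 × C: no H
  1 × Cl: no H
  1 × I: no H
  1 × N (aromatic): no H
  1 × N: no H
  1 × N (charge +1): no H
  1 × O: 1 H
  1 × O: no H
  1 × O (charge -1): no H
  1 × S: 1 H
  Total hydrogens = 15.
Molecular formula: C13H15ClIN3O3S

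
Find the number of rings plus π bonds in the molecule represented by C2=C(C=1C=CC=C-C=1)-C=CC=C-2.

8

Molecular formula from the SMILES: C12H10.
DoU = (2C + 2 + N − H − X)/2 = (2·12 + 2 + 0 − 10 − 0)/2 = 16/2 = 8.
(Structurally: 2 ring(s) + 6 π bond(s) = 8.)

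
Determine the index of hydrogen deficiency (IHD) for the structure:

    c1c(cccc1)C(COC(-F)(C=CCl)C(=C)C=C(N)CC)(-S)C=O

8

Molecular formula from the SMILES: C18H21ClFNO2S.
DoU = (2C + 2 + N − H − X)/2 = (2·18 + 2 + 1 − 21 − 2)/2 = 16/2 = 8.
(Structurally: 1 ring(s) + 7 π bond(s) = 8.)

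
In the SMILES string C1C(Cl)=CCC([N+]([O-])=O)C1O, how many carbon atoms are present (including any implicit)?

6

The symbol for carbon appears 6 times in the SMILES. (Cl is a single chlorine, not C + l.)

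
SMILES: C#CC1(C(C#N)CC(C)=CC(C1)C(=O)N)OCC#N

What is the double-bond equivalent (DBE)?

Molecular formula from the SMILES: C14H15N3O2.
DoU = (2C + 2 + N − H − X)/2 = (2·14 + 2 + 3 − 15 − 0)/2 = 18/2 = 9.
(Structurally: 1 ring(s) + 8 π bond(s) = 9.)

9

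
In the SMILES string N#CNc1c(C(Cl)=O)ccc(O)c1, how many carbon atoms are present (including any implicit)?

8

The symbol for carbon appears 8 times in the SMILES. Lowercase c denotes aromatic carbon and counts toward C.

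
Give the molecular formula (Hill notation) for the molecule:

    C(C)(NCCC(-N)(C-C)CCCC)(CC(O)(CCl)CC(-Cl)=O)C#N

C17H31Cl2N3O2

Heavy atoms from the SMILES: 17 C, 2 Cl, 3 N, 2 O.
Implicit hydrogens by atom environment:
  9 × C: 2 H each → 18
  5 × C: no H
  3 × C: 3 H each → 9
  2 × Cl: no H
  1 × N: 2 H
  1 × N: 1 H
  1 × N: no H
  1 × O: 1 H
  1 × O: no H
  Total hydrogens = 31.
Molecular formula: C17H31Cl2N3O2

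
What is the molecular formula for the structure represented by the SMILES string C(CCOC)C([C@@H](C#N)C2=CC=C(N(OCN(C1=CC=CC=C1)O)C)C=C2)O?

Heavy atoms from the SMILES: 21 C, 3 N, 4 O.
Implicit hydrogens by atom environment:
  9 × C (aromatic): 1 H each → 9
  4 × C: 2 H each → 8
  3 × C (aromatic): no H
  3 × N: no H
  2 × C: 3 H each → 6
  2 × C: 1 H each → 2
  2 × O: 1 H each → 2
  2 × O: no H
  1 × C: no H
  Total hydrogens = 27.
Molecular formula: C21H27N3O4

C21H27N3O4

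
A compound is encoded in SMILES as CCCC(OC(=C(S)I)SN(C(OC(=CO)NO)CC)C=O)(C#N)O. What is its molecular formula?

Heavy atoms from the SMILES: 13 C, 1 I, 3 N, 6 O, 2 S.
Implicit hydrogens by atom environment:
  5 × C: no H
  3 × C: 2 H each → 6
  3 × C: 1 H each → 3
  3 × O: 1 H each → 3
  3 × O: no H
  2 × C: 3 H each → 6
  2 × N: no H
  1 × I: no H
  1 × N: 1 H
  1 × S: 1 H
  1 × S: no H
  Total hydrogens = 20.
Molecular formula: C13H20IN3O6S2

C13H20IN3O6S2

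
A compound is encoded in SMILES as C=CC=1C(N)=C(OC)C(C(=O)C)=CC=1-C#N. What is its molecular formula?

Heavy atoms from the SMILES: 12 C, 2 N, 2 O.
Implicit hydrogens by atom environment:
  5 × C (aromatic): no H
  2 × C: 3 H each → 6
  2 × C: no H
  2 × O: no H
  1 × C: 2 H
  1 × C (aromatic): 1 H
  1 × C: 1 H
  1 × N: 2 H
  1 × N: no H
  Total hydrogens = 12.
Molecular formula: C12H12N2O2

C12H12N2O2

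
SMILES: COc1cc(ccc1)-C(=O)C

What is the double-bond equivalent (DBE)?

5

Molecular formula from the SMILES: C9H10O2.
DoU = (2C + 2 + N − H − X)/2 = (2·9 + 2 + 0 − 10 − 0)/2 = 10/2 = 5.
(Structurally: 1 ring(s) + 4 π bond(s) = 5.)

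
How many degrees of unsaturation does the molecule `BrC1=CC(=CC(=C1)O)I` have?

4

Molecular formula from the SMILES: C6H4BrIO.
DoU = (2C + 2 + N − H − X)/2 = (2·6 + 2 + 0 − 4 − 2)/2 = 8/2 = 4.
(Structurally: 1 ring(s) + 3 π bond(s) = 4.)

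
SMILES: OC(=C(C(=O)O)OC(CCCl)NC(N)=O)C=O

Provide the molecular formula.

Heavy atoms from the SMILES: 8 C, 1 Cl, 2 N, 6 O.
Implicit hydrogens by atom environment:
  4 × C: no H
  4 × O: no H
  2 × C: 2 H each → 4
  2 × C: 1 H each → 2
  2 × O: 1 H each → 2
  1 × Cl: no H
  1 × N: 2 H
  1 × N: 1 H
  Total hydrogens = 11.
Molecular formula: C8H11ClN2O6

C8H11ClN2O6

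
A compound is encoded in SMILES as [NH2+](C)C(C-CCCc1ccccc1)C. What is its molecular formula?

Heavy atoms from the SMILES: 13 C, 1 N.
Implicit hydrogens by atom environment:
  5 × C (aromatic): 1 H each → 5
  4 × C: 2 H each → 8
  2 × C: 3 H each → 6
  1 × C: 1 H
  1 × C (aromatic): no H
  1 × N (charge +1): 2 H
  Total hydrogens = 22.
Net charge +1.
Molecular formula: C13H22N+

C13H22N+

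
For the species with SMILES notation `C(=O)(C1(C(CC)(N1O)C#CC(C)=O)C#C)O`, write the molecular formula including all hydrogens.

C11H11NO4

Heavy atoms from the SMILES: 11 C, 1 N, 4 O.
Implicit hydrogens by atom environment:
  7 × C: no H
  2 × C: 3 H each → 6
  2 × O: 1 H each → 2
  2 × O: no H
  1 × C: 2 H
  1 × C: 1 H
  1 × N: no H
  Total hydrogens = 11.
Molecular formula: C11H11NO4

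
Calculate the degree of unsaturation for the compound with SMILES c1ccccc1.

Molecular formula from the SMILES: C6H6.
DoU = (2C + 2 + N − H − X)/2 = (2·6 + 2 + 0 − 6 − 0)/2 = 8/2 = 4.
(Structurally: 1 ring(s) + 3 π bond(s) = 4.)

4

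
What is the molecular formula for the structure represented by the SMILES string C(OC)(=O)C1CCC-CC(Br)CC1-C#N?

C11H16BrNO2

Heavy atoms from the SMILES: 1 Br, 11 C, 1 N, 2 O.
Implicit hydrogens by atom environment:
  5 × C: 2 H each → 10
  3 × C: 1 H each → 3
  2 × C: no H
  2 × O: no H
  1 × Br: no H
  1 × C: 3 H
  1 × N: no H
  Total hydrogens = 16.
Molecular formula: C11H16BrNO2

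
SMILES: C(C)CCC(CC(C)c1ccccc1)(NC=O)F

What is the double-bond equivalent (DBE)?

5

Molecular formula from the SMILES: C15H22FNO.
DoU = (2C + 2 + N − H − X)/2 = (2·15 + 2 + 1 − 22 − 1)/2 = 10/2 = 5.
(Structurally: 1 ring(s) + 4 π bond(s) = 5.)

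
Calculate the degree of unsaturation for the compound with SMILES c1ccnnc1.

4

Molecular formula from the SMILES: C4H4N2.
DoU = (2C + 2 + N − H − X)/2 = (2·4 + 2 + 2 − 4 − 0)/2 = 8/2 = 4.
(Structurally: 1 ring(s) + 3 π bond(s) = 4.)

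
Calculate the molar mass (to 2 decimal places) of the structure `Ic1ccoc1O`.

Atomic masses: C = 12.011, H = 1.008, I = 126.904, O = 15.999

209.97

Molecular formula: C4H3IO2.
M = 4×12.011 + 3×1.008 + 1×126.904 + 2×15.999 = 209.97 g/mol.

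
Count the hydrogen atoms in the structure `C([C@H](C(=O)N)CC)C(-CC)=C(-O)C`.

Hydrogens are implicit in SMILES; fill each atom to its normal valence:
  3 × C: 3 H each → 9
  3 × C: 2 H each → 6
  3 × C: no H
  1 × C: 1 H
  1 × N: 2 H
  1 × O: 1 H
  1 × O: no H
  Total hydrogens = 19.

19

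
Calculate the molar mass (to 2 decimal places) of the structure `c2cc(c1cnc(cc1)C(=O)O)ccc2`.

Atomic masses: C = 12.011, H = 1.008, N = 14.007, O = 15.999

Molecular formula: C12H9NO2.
M = 12×12.011 + 9×1.008 + 1×14.007 + 2×15.999 = 199.21 g/mol.

199.21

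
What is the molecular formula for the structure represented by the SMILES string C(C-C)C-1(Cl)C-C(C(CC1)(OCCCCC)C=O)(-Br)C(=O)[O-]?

Heavy atoms from the SMILES: 1 Br, 16 C, 1 Cl, 4 O.
Implicit hydrogens by atom environment:
  9 × C: 2 H each → 18
  4 × C: no H
  3 × O: no H
  2 × C: 3 H each → 6
  1 × Br: no H
  1 × C: 1 H
  1 × Cl: no H
  1 × O (charge -1): no H
  Total hydrogens = 25.
Net charge -1.
Molecular formula: C16H25BrClO4-

C16H25BrClO4-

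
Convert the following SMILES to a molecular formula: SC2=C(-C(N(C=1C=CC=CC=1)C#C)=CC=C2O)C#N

Heavy atoms from the SMILES: 15 C, 2 N, 1 O, 1 S.
Implicit hydrogens by atom environment:
  7 × C (aromatic): 1 H each → 7
  5 × C (aromatic): no H
  2 × C: no H
  2 × N: no H
  1 × C: 1 H
  1 × O: 1 H
  1 × S: 1 H
  Total hydrogens = 10.
Molecular formula: C15H10N2OS

C15H10N2OS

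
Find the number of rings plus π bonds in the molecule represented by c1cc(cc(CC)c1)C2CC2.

Molecular formula from the SMILES: C11H14.
DoU = (2C + 2 + N − H − X)/2 = (2·11 + 2 + 0 − 14 − 0)/2 = 10/2 = 5.
(Structurally: 2 ring(s) + 3 π bond(s) = 5.)

5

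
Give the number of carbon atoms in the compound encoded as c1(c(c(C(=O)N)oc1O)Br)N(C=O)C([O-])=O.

The symbol for carbon appears 7 times in the SMILES. Lowercase c denotes aromatic carbon and counts toward C.

7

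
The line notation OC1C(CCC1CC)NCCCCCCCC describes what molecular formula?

Heavy atoms from the SMILES: 15 C, 1 N, 1 O.
Implicit hydrogens by atom environment:
  10 × C: 2 H each → 20
  3 × C: 1 H each → 3
  2 × C: 3 H each → 6
  1 × N: 1 H
  1 × O: 1 H
  Total hydrogens = 31.
Molecular formula: C15H31NO

C15H31NO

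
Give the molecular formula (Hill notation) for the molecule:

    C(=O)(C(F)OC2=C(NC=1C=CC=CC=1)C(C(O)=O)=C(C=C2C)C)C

Heavy atoms from the SMILES: 18 C, 1 F, 1 N, 4 O.
Implicit hydrogens by atom environment:
  6 × C (aromatic): 1 H each → 6
  6 × C (aromatic): no H
  3 × C: 3 H each → 9
  3 × O: no H
  2 × C: no H
  1 × C: 1 H
  1 × F: no H
  1 × N: 1 H
  1 × O: 1 H
  Total hydrogens = 18.
Molecular formula: C18H18FNO4

C18H18FNO4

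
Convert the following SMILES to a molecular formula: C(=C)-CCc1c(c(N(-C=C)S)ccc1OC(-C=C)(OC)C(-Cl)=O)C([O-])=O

C18H19ClNO5S-

Heavy atoms from the SMILES: 18 C, 1 Cl, 1 N, 5 O, 1 S.
Implicit hydrogens by atom environment:
  5 × C: 2 H each → 10
  4 × C (aromatic): no H
  4 × O: no H
  3 × C: 1 H each → 3
  3 × C: no H
  2 × C (aromatic): 1 H each → 2
  1 × C: 3 H
  1 × Cl: no H
  1 × N: no H
  1 × O (charge -1): no H
  1 × S: 1 H
  Total hydrogens = 19.
Net charge -1.
Molecular formula: C18H19ClNO5S-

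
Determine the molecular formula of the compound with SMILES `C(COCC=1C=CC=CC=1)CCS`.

Heavy atoms from the SMILES: 11 C, 1 O, 1 S.
Implicit hydrogens by atom environment:
  5 × C: 2 H each → 10
  5 × C (aromatic): 1 H each → 5
  1 × C (aromatic): no H
  1 × O: no H
  1 × S: 1 H
  Total hydrogens = 16.
Molecular formula: C11H16OS

C11H16OS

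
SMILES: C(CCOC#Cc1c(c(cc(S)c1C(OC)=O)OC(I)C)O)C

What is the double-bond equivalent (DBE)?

7

Molecular formula from the SMILES: C16H19IO5S.
DoU = (2C + 2 + N − H − X)/2 = (2·16 + 2 + 0 − 19 − 1)/2 = 14/2 = 7.
(Structurally: 1 ring(s) + 6 π bond(s) = 7.)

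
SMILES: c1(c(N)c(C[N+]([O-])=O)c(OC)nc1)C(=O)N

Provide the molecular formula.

C8H10N4O4

Heavy atoms from the SMILES: 8 C, 4 N, 4 O.
Implicit hydrogens by atom environment:
  4 × C (aromatic): no H
  3 × O: no H
  2 × N: 2 H each → 4
  1 × C: 3 H
  1 × C: 2 H
  1 × C (aromatic): 1 H
  1 × C: no H
  1 × N (aromatic): no H
  1 × N (charge +1): no H
  1 × O (charge -1): no H
  Total hydrogens = 10.
Molecular formula: C8H10N4O4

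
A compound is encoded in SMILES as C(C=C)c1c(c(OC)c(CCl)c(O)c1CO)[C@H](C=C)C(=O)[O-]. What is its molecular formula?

Heavy atoms from the SMILES: 16 C, 1 Cl, 5 O.
Implicit hydrogens by atom environment:
  6 × C (aromatic): no H
  5 × C: 2 H each → 10
  3 × C: 1 H each → 3
  2 × O: 1 H each → 2
  2 × O: no H
  1 × C: 3 H
  1 × C: no H
  1 × Cl: no H
  1 × O (charge -1): no H
  Total hydrogens = 18.
Net charge -1.
Molecular formula: C16H18ClO5-

C16H18ClO5-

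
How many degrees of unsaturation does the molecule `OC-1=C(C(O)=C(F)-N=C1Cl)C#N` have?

6

Molecular formula from the SMILES: C6H2ClFN2O2.
DoU = (2C + 2 + N − H − X)/2 = (2·6 + 2 + 2 − 2 − 2)/2 = 12/2 = 6.
(Structurally: 1 ring(s) + 5 π bond(s) = 6.)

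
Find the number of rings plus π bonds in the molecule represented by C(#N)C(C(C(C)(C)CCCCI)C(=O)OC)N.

Molecular formula from the SMILES: C12H21IN2O2.
DoU = (2C + 2 + N − H − X)/2 = (2·12 + 2 + 2 − 21 − 1)/2 = 6/2 = 3.
(Structurally: 0 ring(s) + 3 π bond(s) = 3.)

3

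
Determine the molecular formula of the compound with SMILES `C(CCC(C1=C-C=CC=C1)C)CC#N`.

Heavy atoms from the SMILES: 13 C, 1 N.
Implicit hydrogens by atom environment:
  5 × C (aromatic): 1 H each → 5
  4 × C: 2 H each → 8
  1 × C: 3 H
  1 × C: 1 H
  1 × C (aromatic): no H
  1 × C: no H
  1 × N: no H
  Total hydrogens = 17.
Molecular formula: C13H17N

C13H17N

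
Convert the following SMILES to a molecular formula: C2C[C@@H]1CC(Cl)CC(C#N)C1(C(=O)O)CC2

C12H16ClNO2

Heavy atoms from the SMILES: 12 C, 1 Cl, 1 N, 2 O.
Implicit hydrogens by atom environment:
  6 × C: 2 H each → 12
  3 × C: 1 H each → 3
  3 × C: no H
  1 × Cl: no H
  1 × N: no H
  1 × O: 1 H
  1 × O: no H
  Total hydrogens = 16.
Molecular formula: C12H16ClNO2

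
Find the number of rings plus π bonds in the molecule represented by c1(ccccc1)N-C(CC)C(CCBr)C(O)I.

4

Molecular formula from the SMILES: C13H19BrINO.
DoU = (2C + 2 + N − H − X)/2 = (2·13 + 2 + 1 − 19 − 2)/2 = 8/2 = 4.
(Structurally: 1 ring(s) + 3 π bond(s) = 4.)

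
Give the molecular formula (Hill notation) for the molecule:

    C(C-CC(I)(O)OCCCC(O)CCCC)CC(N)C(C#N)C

C17H33IN2O3

Heavy atoms from the SMILES: 17 C, 1 I, 2 N, 3 O.
Implicit hydrogens by atom environment:
  10 × C: 2 H each → 20
  3 × C: 1 H each → 3
  2 × C: 3 H each → 6
  2 × C: no H
  2 × O: 1 H each → 2
  1 × I: no H
  1 × N: 2 H
  1 × N: no H
  1 × O: no H
  Total hydrogens = 33.
Molecular formula: C17H33IN2O3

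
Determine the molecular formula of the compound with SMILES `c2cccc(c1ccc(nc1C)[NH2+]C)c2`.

Heavy atoms from the SMILES: 13 C, 2 N.
Implicit hydrogens by atom environment:
  7 × C (aromatic): 1 H each → 7
  4 × C (aromatic): no H
  2 × C: 3 H each → 6
  1 × N (charge +1): 2 H
  1 × N (aromatic): no H
  Total hydrogens = 15.
Net charge +1.
Molecular formula: C13H15N2+

C13H15N2+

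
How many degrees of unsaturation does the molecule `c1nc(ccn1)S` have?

Molecular formula from the SMILES: C4H4N2S.
DoU = (2C + 2 + N − H − X)/2 = (2·4 + 2 + 2 − 4 − 0)/2 = 8/2 = 4.
(Structurally: 1 ring(s) + 3 π bond(s) = 4.)

4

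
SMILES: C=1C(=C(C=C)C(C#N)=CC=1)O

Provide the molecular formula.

C9H7NO

Heavy atoms from the SMILES: 9 C, 1 N, 1 O.
Implicit hydrogens by atom environment:
  3 × C (aromatic): 1 H each → 3
  3 × C (aromatic): no H
  1 × C: 2 H
  1 × C: 1 H
  1 × C: no H
  1 × N: no H
  1 × O: 1 H
  Total hydrogens = 7.
Molecular formula: C9H7NO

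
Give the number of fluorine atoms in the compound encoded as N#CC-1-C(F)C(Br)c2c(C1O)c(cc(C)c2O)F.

The symbol for fluorine appears 2 times in the SMILES.

2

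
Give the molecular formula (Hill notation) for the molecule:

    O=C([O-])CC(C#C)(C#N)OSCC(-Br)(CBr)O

Heavy atoms from the SMILES: 2 Br, 9 C, 1 N, 4 O, 1 S.
Implicit hydrogens by atom environment:
  5 × C: no H
  3 × C: 2 H each → 6
  2 × Br: no H
  2 × O: no H
  1 × C: 1 H
  1 × N: no H
  1 × O: 1 H
  1 × O (charge -1): no H
  1 × S: no H
  Total hydrogens = 8.
Net charge -1.
Molecular formula: C9H8Br2NO4S-

C9H8Br2NO4S-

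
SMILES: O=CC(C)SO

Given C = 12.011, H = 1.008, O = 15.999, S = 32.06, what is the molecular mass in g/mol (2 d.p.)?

Molecular formula: C3H6O2S.
M = 3×12.011 + 6×1.008 + 2×15.999 + 1×32.06 = 106.14 g/mol.

106.14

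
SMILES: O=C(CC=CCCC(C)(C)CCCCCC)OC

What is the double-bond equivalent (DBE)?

2

Molecular formula from the SMILES: C16H30O2.
DoU = (2C + 2 + N − H − X)/2 = (2·16 + 2 + 0 − 30 − 0)/2 = 4/2 = 2.
(Structurally: 0 ring(s) + 2 π bond(s) = 2.)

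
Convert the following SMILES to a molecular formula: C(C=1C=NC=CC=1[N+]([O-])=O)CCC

Heavy atoms from the SMILES: 9 C, 2 N, 2 O.
Implicit hydrogens by atom environment:
  3 × C: 2 H each → 6
  3 × C (aromatic): 1 H each → 3
  2 × C (aromatic): no H
  1 × C: 3 H
  1 × N (aromatic): no H
  1 × N (charge +1): no H
  1 × O: no H
  1 × O (charge -1): no H
  Total hydrogens = 12.
Molecular formula: C9H12N2O2

C9H12N2O2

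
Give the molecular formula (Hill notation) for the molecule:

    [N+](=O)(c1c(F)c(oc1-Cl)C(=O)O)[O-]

Heavy atoms from the SMILES: 5 C, 1 Cl, 1 F, 1 N, 5 O.
Implicit hydrogens by atom environment:
  4 × C (aromatic): no H
  2 × O: no H
  1 × C: no H
  1 × Cl: no H
  1 × F: no H
  1 × N (charge +1): no H
  1 × O: 1 H
  1 × O (aromatic): no H
  1 × O (charge -1): no H
  Total hydrogens = 1.
Molecular formula: C5HClFNO5

C5HClFNO5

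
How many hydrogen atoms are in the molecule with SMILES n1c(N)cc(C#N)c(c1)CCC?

11

Hydrogens are implicit in SMILES; fill each atom to its normal valence:
  3 × C (aromatic): no H
  2 × C: 2 H each → 4
  2 × C (aromatic): 1 H each → 2
  1 × C: 3 H
  1 × C: no H
  1 × N: 2 H
  1 × N (aromatic): no H
  1 × N: no H
  Total hydrogens = 11.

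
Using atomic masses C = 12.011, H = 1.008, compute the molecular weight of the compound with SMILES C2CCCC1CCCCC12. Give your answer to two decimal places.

138.25

Molecular formula: C10H18.
M = 10×12.011 + 18×1.008 = 138.25 g/mol.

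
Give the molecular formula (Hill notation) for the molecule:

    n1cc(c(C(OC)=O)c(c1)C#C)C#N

Heavy atoms from the SMILES: 10 C, 2 N, 2 O.
Implicit hydrogens by atom environment:
  3 × C (aromatic): no H
  3 × C: no H
  2 × C (aromatic): 1 H each → 2
  2 × O: no H
  1 × C: 3 H
  1 × C: 1 H
  1 × N (aromatic): no H
  1 × N: no H
  Total hydrogens = 6.
Molecular formula: C10H6N2O2

C10H6N2O2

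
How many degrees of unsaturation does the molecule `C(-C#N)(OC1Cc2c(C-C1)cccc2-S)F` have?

7

Molecular formula from the SMILES: C12H12FNOS.
DoU = (2C + 2 + N − H − X)/2 = (2·12 + 2 + 1 − 12 − 1)/2 = 14/2 = 7.
(Structurally: 2 ring(s) + 5 π bond(s) = 7.)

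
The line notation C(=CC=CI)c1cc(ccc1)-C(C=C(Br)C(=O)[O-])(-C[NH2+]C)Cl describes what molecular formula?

C16H16BrClINO2

Heavy atoms from the SMILES: 1 Br, 16 C, 1 Cl, 1 I, 1 N, 2 O.
Implicit hydrogens by atom environment:
  5 × C: 1 H each → 5
  4 × C (aromatic): 1 H each → 4
  3 × C: no H
  2 × C (aromatic): no H
  1 × Br: no H
  1 × C: 3 H
  1 × C: 2 H
  1 × Cl: no H
  1 × I: no H
  1 × N (charge +1): 2 H
  1 × O: no H
  1 × O (charge -1): no H
  Total hydrogens = 16.
Molecular formula: C16H16BrClINO2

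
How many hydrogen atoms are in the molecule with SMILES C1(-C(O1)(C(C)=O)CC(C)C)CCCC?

Hydrogens are implicit in SMILES; fill each atom to its normal valence:
  4 × C: 3 H each → 12
  4 × C: 2 H each → 8
  2 × C: 1 H each → 2
  2 × C: no H
  2 × O: no H
  Total hydrogens = 22.

22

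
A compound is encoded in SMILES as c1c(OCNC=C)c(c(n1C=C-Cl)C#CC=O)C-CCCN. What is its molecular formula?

Heavy atoms from the SMILES: 16 C, 1 Cl, 3 N, 2 O.
Implicit hydrogens by atom environment:
  6 × C: 2 H each → 12
  4 × C: 1 H each → 4
  3 × C (aromatic): no H
  2 × C: no H
  2 × O: no H
  1 × C (aromatic): 1 H
  1 × Cl: no H
  1 × N: 2 H
  1 × N: 1 H
  1 × N (aromatic): no H
  Total hydrogens = 20.
Molecular formula: C16H20ClN3O2

C16H20ClN3O2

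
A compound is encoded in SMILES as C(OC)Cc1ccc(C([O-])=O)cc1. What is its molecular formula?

C10H11O3-

Heavy atoms from the SMILES: 10 C, 3 O.
Implicit hydrogens by atom environment:
  4 × C (aromatic): 1 H each → 4
  2 × C: 2 H each → 4
  2 × C (aromatic): no H
  2 × O: no H
  1 × C: 3 H
  1 × C: no H
  1 × O (charge -1): no H
  Total hydrogens = 11.
Net charge -1.
Molecular formula: C10H11O3-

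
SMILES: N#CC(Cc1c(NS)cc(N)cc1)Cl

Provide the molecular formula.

C9H10ClN3S

Heavy atoms from the SMILES: 9 C, 1 Cl, 3 N, 1 S.
Implicit hydrogens by atom environment:
  3 × C (aromatic): 1 H each → 3
  3 × C (aromatic): no H
  1 × C: 2 H
  1 × C: 1 H
  1 × C: no H
  1 × Cl: no H
  1 × N: 2 H
  1 × N: 1 H
  1 × N: no H
  1 × S: 1 H
  Total hydrogens = 10.
Molecular formula: C9H10ClN3S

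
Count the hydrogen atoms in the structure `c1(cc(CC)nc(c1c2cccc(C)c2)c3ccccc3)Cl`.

Hydrogens are implicit in SMILES; fill each atom to its normal valence:
  10 × C (aromatic): 1 H each → 10
  7 × C (aromatic): no H
  2 × C: 3 H each → 6
  1 × C: 2 H
  1 × Cl: no H
  1 × N (aromatic): no H
  Total hydrogens = 18.

18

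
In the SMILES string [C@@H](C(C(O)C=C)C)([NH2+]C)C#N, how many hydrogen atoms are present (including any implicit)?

15

Hydrogens are implicit in SMILES; fill each atom to its normal valence:
  4 × C: 1 H each → 4
  2 × C: 3 H each → 6
  1 × C: 2 H
  1 × C: no H
  1 × N (charge +1): 2 H
  1 × N: no H
  1 × O: 1 H
  Total hydrogens = 15.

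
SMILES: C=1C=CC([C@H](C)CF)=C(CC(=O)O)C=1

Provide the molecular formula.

C11H13FO2

Heavy atoms from the SMILES: 11 C, 1 F, 2 O.
Implicit hydrogens by atom environment:
  4 × C (aromatic): 1 H each → 4
  2 × C: 2 H each → 4
  2 × C (aromatic): no H
  1 × C: 3 H
  1 × C: 1 H
  1 × C: no H
  1 × F: no H
  1 × O: 1 H
  1 × O: no H
  Total hydrogens = 13.
Molecular formula: C11H13FO2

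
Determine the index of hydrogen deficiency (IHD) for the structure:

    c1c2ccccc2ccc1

Molecular formula from the SMILES: C10H8.
DoU = (2C + 2 + N − H − X)/2 = (2·10 + 2 + 0 − 8 − 0)/2 = 14/2 = 7.
(Structurally: 2 ring(s) + 5 π bond(s) = 7.)

7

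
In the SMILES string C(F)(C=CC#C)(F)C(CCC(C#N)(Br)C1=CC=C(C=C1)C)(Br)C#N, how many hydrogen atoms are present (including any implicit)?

Hydrogens are implicit in SMILES; fill each atom to its normal valence:
  6 × C: no H
  4 × C (aromatic): 1 H each → 4
  3 × C: 1 H each → 3
  2 × Br: no H
  2 × C: 2 H each → 4
  2 × C (aromatic): no H
  2 × F: no H
  2 × N: no H
  1 × C: 3 H
  Total hydrogens = 14.

14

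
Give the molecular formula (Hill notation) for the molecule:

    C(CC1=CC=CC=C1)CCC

C11H16

Heavy atoms from the SMILES: 11 C.
Implicit hydrogens by atom environment:
  5 × C (aromatic): 1 H each → 5
  4 × C: 2 H each → 8
  1 × C: 3 H
  1 × C (aromatic): no H
  Total hydrogens = 16.
Molecular formula: C11H16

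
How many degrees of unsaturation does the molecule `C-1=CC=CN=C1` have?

4

Molecular formula from the SMILES: C5H5N.
DoU = (2C + 2 + N − H − X)/2 = (2·5 + 2 + 1 − 5 − 0)/2 = 8/2 = 4.
(Structurally: 1 ring(s) + 3 π bond(s) = 4.)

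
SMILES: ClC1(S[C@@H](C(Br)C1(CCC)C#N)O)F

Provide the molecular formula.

C8H10BrClFNOS

Heavy atoms from the SMILES: 1 Br, 8 C, 1 Cl, 1 F, 1 N, 1 O, 1 S.
Implicit hydrogens by atom environment:
  3 × C: no H
  2 × C: 2 H each → 4
  2 × C: 1 H each → 2
  1 × Br: no H
  1 × C: 3 H
  1 × Cl: no H
  1 × F: no H
  1 × N: no H
  1 × O: 1 H
  1 × S: no H
  Total hydrogens = 10.
Molecular formula: C8H10BrClFNOS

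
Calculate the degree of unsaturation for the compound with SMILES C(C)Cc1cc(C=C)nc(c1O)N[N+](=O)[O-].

6

Molecular formula from the SMILES: C10H13N3O3.
DoU = (2C + 2 + N − H − X)/2 = (2·10 + 2 + 3 − 13 − 0)/2 = 12/2 = 6.
(Structurally: 1 ring(s) + 5 π bond(s) = 6.)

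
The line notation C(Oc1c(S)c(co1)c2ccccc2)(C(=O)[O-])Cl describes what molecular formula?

Heavy atoms from the SMILES: 12 C, 1 Cl, 4 O, 1 S.
Implicit hydrogens by atom environment:
  6 × C (aromatic): 1 H each → 6
  4 × C (aromatic): no H
  2 × O: no H
  1 × C: 1 H
  1 × C: no H
  1 × Cl: no H
  1 × O (aromatic): no H
  1 × O (charge -1): no H
  1 × S: 1 H
  Total hydrogens = 8.
Net charge -1.
Molecular formula: C12H8ClO4S-

C12H8ClO4S-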